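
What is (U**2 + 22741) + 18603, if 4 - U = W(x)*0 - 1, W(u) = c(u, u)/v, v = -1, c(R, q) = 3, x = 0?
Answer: 41369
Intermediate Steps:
W(u) = -3 (W(u) = 3/(-1) = 3*(-1) = -3)
U = 5 (U = 4 - (-3*0 - 1) = 4 - (0 - 1) = 4 - 1*(-1) = 4 + 1 = 5)
(U**2 + 22741) + 18603 = (5**2 + 22741) + 18603 = (25 + 22741) + 18603 = 22766 + 18603 = 41369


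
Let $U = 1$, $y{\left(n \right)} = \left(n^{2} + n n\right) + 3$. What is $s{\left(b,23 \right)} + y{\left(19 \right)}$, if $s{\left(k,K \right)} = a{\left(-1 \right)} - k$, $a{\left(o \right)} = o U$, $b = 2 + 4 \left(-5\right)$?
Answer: $742$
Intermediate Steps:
$y{\left(n \right)} = 3 + 2 n^{2}$ ($y{\left(n \right)} = \left(n^{2} + n^{2}\right) + 3 = 2 n^{2} + 3 = 3 + 2 n^{2}$)
$b = -18$ ($b = 2 - 20 = -18$)
$a{\left(o \right)} = o$ ($a{\left(o \right)} = o 1 = o$)
$s{\left(k,K \right)} = -1 - k$
$s{\left(b,23 \right)} + y{\left(19 \right)} = \left(-1 - -18\right) + \left(3 + 2 \cdot 19^{2}\right) = \left(-1 + 18\right) + \left(3 + 2 \cdot 361\right) = 17 + \left(3 + 722\right) = 17 + 725 = 742$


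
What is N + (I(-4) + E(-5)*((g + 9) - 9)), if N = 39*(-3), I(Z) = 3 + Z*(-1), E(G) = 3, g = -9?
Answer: -137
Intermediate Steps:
I(Z) = 3 - Z
N = -117
N + (I(-4) + E(-5)*((g + 9) - 9)) = -117 + ((3 - 1*(-4)) + 3*((-9 + 9) - 9)) = -117 + ((3 + 4) + 3*(0 - 9)) = -117 + (7 + 3*(-9)) = -117 + (7 - 27) = -117 - 20 = -137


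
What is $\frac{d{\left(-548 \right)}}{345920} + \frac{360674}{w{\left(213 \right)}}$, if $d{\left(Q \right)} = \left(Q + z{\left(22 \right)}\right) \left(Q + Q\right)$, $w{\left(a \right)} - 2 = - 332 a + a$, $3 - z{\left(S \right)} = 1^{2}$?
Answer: $- \frac{5160963979}{1524231620} \approx -3.3859$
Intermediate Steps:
$z{\left(S \right)} = 2$ ($z{\left(S \right)} = 3 - 1^{2} = 3 - 1 = 2$)
$w{\left(a \right)} = 2 - 331 a$ ($w{\left(a \right)} = 2 + \left(- 332 a + a\right) = 2 - 331 a$)
$d{\left(Q \right)} = 2 Q \left(2 + Q\right)$ ($d{\left(Q \right)} = \left(Q + 2\right) \left(Q + Q\right) = \left(2 + Q\right) 2 Q = 2 Q \left(2 + Q\right)$)
$\frac{d{\left(-548 \right)}}{345920} + \frac{360674}{w{\left(213 \right)}} = \frac{2 \left(-548\right) \left(2 - 548\right)}{345920} + \frac{360674}{2 - 70503} = 2 \left(-548\right) \left(-546\right) \frac{1}{345920} + \frac{360674}{2 - 70503} = 598416 \cdot \frac{1}{345920} + \frac{360674}{-70501} = \frac{37401}{21620} + 360674 \left(- \frac{1}{70501}\right) = \frac{37401}{21620} - \frac{360674}{70501} = - \frac{5160963979}{1524231620}$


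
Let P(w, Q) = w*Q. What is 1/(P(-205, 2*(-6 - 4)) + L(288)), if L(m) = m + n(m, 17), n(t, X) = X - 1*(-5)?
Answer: 1/4410 ≈ 0.00022676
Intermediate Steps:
n(t, X) = 5 + X (n(t, X) = X + 5 = 5 + X)
L(m) = 22 + m (L(m) = m + (5 + 17) = m + 22 = 22 + m)
P(w, Q) = Q*w
1/(P(-205, 2*(-6 - 4)) + L(288)) = 1/((2*(-6 - 4))*(-205) + (22 + 288)) = 1/((2*(-10))*(-205) + 310) = 1/(-20*(-205) + 310) = 1/(4100 + 310) = 1/4410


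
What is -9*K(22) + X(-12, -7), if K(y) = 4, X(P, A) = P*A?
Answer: 48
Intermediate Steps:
X(P, A) = A*P
-9*K(22) + X(-12, -7) = -9*4 - 7*(-12) = -36 + 84 = 48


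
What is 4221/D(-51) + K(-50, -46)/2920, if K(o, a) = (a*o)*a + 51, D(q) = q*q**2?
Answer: -1560003991/43037880 ≈ -36.247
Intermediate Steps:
D(q) = q**3
K(o, a) = 51 + o*a**2 (K(o, a) = o*a**2 + 51 = 51 + o*a**2)
4221/D(-51) + K(-50, -46)/2920 = 4221/((-51)**3) + (51 - 50*(-46)**2)/2920 = 4221/(-132651) + (51 - 50*2116)*(1/2920) = 4221*(-1/132651) + (51 - 105800)*(1/2920) = -469/14739 - 105749*1/2920 = -469/14739 - 105749/2920 = -1560003991/43037880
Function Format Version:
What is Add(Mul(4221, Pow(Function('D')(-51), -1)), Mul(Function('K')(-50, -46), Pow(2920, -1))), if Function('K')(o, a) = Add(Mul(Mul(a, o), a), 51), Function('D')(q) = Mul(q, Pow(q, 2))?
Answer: Rational(-1560003991, 43037880) ≈ -36.247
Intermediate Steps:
Function('D')(q) = Pow(q, 3)
Function('K')(o, a) = Add(51, Mul(o, Pow(a, 2))) (Function('K')(o, a) = Add(Mul(o, Pow(a, 2)), 51) = Add(51, Mul(o, Pow(a, 2))))
Add(Mul(4221, Pow(Function('D')(-51), -1)), Mul(Function('K')(-50, -46), Pow(2920, -1))) = Add(Mul(4221, Pow(Pow(-51, 3), -1)), Mul(Add(51, Mul(-50, Pow(-46, 2))), Pow(2920, -1))) = Add(Mul(4221, Pow(-132651, -1)), Mul(Add(51, Mul(-50, 2116)), Rational(1, 2920))) = Add(Mul(4221, Rational(-1, 132651)), Mul(Add(51, -105800), Rational(1, 2920))) = Add(Rational(-469, 14739), Mul(-105749, Rational(1, 2920))) = Add(Rational(-469, 14739), Rational(-105749, 2920)) = Rational(-1560003991, 43037880)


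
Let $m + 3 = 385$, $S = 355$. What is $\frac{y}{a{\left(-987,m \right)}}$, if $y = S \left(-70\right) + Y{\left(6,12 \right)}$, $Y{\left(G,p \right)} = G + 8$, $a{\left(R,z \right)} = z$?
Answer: $- \frac{12418}{191} \approx -65.016$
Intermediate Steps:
$m = 382$ ($m = -3 + 385 = 382$)
$Y{\left(G,p \right)} = 8 + G$
$y = -24836$ ($y = 355 \left(-70\right) + \left(8 + 6\right) = -24850 + 14 = -24836$)
$\frac{y}{a{\left(-987,m \right)}} = - \frac{24836}{382} = \left(-24836\right) \frac{1}{382} = - \frac{12418}{191}$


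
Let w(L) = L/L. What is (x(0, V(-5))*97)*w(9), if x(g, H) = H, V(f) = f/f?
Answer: 97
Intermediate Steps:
V(f) = 1
w(L) = 1
(x(0, V(-5))*97)*w(9) = (1*97)*1 = 97*1 = 97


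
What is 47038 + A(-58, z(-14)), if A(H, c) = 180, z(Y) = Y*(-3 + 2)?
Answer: 47218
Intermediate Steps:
z(Y) = -Y (z(Y) = Y*(-1) = -Y)
47038 + A(-58, z(-14)) = 47038 + 180 = 47218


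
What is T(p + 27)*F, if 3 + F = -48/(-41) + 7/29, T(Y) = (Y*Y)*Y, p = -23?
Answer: -120832/1189 ≈ -101.62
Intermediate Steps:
T(Y) = Y³ (T(Y) = Y²*Y = Y³)
F = -1888/1189 (F = -3 + (-48/(-41) + 7/29) = -3 + (-48*(-1/41) + 7*(1/29)) = -3 + (48/41 + 7/29) = -3 + 1679/1189 = -1888/1189 ≈ -1.5879)
T(p + 27)*F = (-23 + 27)³*(-1888/1189) = 4³*(-1888/1189) = 64*(-1888/1189) = -120832/1189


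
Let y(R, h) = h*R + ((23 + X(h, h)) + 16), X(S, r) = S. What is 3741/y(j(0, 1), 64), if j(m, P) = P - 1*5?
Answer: -1247/51 ≈ -24.451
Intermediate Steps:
j(m, P) = -5 + P (j(m, P) = P - 5 = -5 + P)
y(R, h) = 39 + h + R*h (y(R, h) = h*R + ((23 + h) + 16) = R*h + (39 + h) = 39 + h + R*h)
3741/y(j(0, 1), 64) = 3741/(39 + 64 + (-5 + 1)*64) = 3741/(39 + 64 - 4*64) = 3741/(39 + 64 - 256) = 3741/(-153) = 3741*(-1/153) = -1247/51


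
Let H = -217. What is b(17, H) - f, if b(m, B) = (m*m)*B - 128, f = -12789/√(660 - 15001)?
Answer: -62841 - 12789*I*√14341/14341 ≈ -62841.0 - 106.79*I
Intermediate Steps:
f = 12789*I*√14341/14341 (f = -12789*(-I*√14341/14341) = -(-12789)*I*√14341/14341 = 12789*I*√14341/14341 ≈ 106.79*I)
b(m, B) = -128 + B*m² (b(m, B) = m²*B - 128 = B*m² - 128 = -128 + B*m²)
b(17, H) - f = (-128 - 217*17²) - 12789*I*√14341/14341 = (-128 - 217*289) - 12789*I*√14341/14341 = (-128 - 62713) - 12789*I*√14341/14341 = -62841 - 12789*I*√14341/14341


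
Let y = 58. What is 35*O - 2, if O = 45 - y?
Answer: -457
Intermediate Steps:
O = -13 (O = 45 - 1*58 = 45 - 58 = -13)
35*O - 2 = 35*(-13) - 2 = -455 - 2 = -457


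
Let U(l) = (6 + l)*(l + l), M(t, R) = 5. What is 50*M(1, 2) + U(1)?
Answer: 264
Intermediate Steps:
U(l) = 2*l*(6 + l) (U(l) = (6 + l)*(2*l) = 2*l*(6 + l))
50*M(1, 2) + U(1) = 50*5 + 2*1*(6 + 1) = 250 + 2*1*7 = 250 + 14 = 264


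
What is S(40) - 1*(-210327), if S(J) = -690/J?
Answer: 841239/4 ≈ 2.1031e+5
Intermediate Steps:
S(40) - 1*(-210327) = -690/40 - 1*(-210327) = -690*1/40 + 210327 = -69/4 + 210327 = 841239/4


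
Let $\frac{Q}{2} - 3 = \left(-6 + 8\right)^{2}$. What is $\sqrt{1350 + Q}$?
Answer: $2 \sqrt{341} \approx 36.932$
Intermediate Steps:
$Q = 14$ ($Q = 6 + 2 \left(-6 + 8\right)^{2} = 6 + 2 \cdot 2^{2} = 6 + 2 \cdot 4 = 6 + 8 = 14$)
$\sqrt{1350 + Q} = \sqrt{1350 + 14} = \sqrt{1364} = 2 \sqrt{341}$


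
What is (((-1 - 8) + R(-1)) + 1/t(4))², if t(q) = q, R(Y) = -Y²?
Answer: 1521/16 ≈ 95.063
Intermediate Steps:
(((-1 - 8) + R(-1)) + 1/t(4))² = (((-1 - 8) - 1*(-1)²) + 1/4)² = ((-9 - 1*1) + ¼)² = ((-9 - 1) + ¼)² = (-10 + ¼)² = (-39/4)² = 1521/16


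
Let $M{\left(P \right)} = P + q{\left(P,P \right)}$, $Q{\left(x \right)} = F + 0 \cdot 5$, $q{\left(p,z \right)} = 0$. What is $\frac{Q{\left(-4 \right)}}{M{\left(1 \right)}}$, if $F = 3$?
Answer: $3$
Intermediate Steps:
$Q{\left(x \right)} = 3$ ($Q{\left(x \right)} = 3 + 0 \cdot 5 = 3 + 0 = 3$)
$M{\left(P \right)} = P$ ($M{\left(P \right)} = P + 0 = P$)
$\frac{Q{\left(-4 \right)}}{M{\left(1 \right)}} = \frac{3}{1} = 3 \cdot 1 = 3$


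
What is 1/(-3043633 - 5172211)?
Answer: -1/8215844 ≈ -1.2172e-7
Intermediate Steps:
1/(-3043633 - 5172211) = 1/(-8215844) = -1/8215844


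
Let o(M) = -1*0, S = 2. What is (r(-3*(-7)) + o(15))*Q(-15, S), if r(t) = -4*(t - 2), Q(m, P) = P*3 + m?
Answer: 684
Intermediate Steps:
Q(m, P) = m + 3*P (Q(m, P) = 3*P + m = m + 3*P)
o(M) = 0
r(t) = 8 - 4*t (r(t) = -4*(-2 + t) = 8 - 4*t)
(r(-3*(-7)) + o(15))*Q(-15, S) = ((8 - (-12)*(-7)) + 0)*(-15 + 3*2) = ((8 - 4*21) + 0)*(-15 + 6) = ((8 - 84) + 0)*(-9) = (-76 + 0)*(-9) = -76*(-9) = 684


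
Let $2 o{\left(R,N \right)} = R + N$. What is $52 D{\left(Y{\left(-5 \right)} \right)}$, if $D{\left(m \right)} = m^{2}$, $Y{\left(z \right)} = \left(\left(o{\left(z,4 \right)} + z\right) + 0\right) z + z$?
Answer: $26325$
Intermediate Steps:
$o{\left(R,N \right)} = \frac{N}{2} + \frac{R}{2}$ ($o{\left(R,N \right)} = \frac{R + N}{2} = \frac{N + R}{2} = \frac{N}{2} + \frac{R}{2}$)
$Y{\left(z \right)} = z + z \left(2 + \frac{3 z}{2}\right)$ ($Y{\left(z \right)} = \left(\left(\left(\frac{1}{2} \cdot 4 + \frac{z}{2}\right) + z\right) + 0\right) z + z = \left(\left(\left(2 + \frac{z}{2}\right) + z\right) + 0\right) z + z = \left(\left(2 + \frac{3 z}{2}\right) + 0\right) z + z = \left(2 + \frac{3 z}{2}\right) z + z = z \left(2 + \frac{3 z}{2}\right) + z = z + z \left(2 + \frac{3 z}{2}\right)$)
$52 D{\left(Y{\left(-5 \right)} \right)} = 52 \left(\frac{3}{2} \left(-5\right) \left(2 - 5\right)\right)^{2} = 52 \left(\frac{3}{2} \left(-5\right) \left(-3\right)\right)^{2} = 52 \left(\frac{45}{2}\right)^{2} = 52 \cdot \frac{2025}{4} = 26325$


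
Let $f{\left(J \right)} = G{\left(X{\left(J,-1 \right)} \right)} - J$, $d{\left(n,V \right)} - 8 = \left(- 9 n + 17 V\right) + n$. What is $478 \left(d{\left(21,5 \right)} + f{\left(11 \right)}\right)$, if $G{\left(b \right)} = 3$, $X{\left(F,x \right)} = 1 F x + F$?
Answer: $-39674$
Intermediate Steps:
$d{\left(n,V \right)} = 8 - 8 n + 17 V$ ($d{\left(n,V \right)} = 8 + \left(\left(- 9 n + 17 V\right) + n\right) = 8 + \left(- 8 n + 17 V\right) = 8 - 8 n + 17 V$)
$X{\left(F,x \right)} = F + F x$ ($X{\left(F,x \right)} = F x + F = F + F x$)
$f{\left(J \right)} = 3 - J$
$478 \left(d{\left(21,5 \right)} + f{\left(11 \right)}\right) = 478 \left(\left(8 - 168 + 17 \cdot 5\right) + \left(3 - 11\right)\right) = 478 \left(\left(8 - 168 + 85\right) + \left(3 - 11\right)\right) = 478 \left(-75 - 8\right) = 478 \left(-83\right) = -39674$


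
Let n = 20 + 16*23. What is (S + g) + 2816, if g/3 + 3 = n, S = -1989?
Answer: 1982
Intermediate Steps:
n = 388 (n = 20 + 368 = 388)
g = 1155 (g = -9 + 3*388 = -9 + 1164 = 1155)
(S + g) + 2816 = (-1989 + 1155) + 2816 = -834 + 2816 = 1982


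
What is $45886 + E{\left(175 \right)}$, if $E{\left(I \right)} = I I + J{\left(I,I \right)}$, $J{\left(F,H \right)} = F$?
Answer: $76686$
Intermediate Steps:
$E{\left(I \right)} = I + I^{2}$ ($E{\left(I \right)} = I I + I = I^{2} + I = I + I^{2}$)
$45886 + E{\left(175 \right)} = 45886 + 175 \left(1 + 175\right) = 45886 + 175 \cdot 176 = 45886 + 30800 = 76686$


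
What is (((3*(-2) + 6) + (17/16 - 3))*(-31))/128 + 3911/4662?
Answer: 6244955/4773888 ≈ 1.3081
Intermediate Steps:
(((3*(-2) + 6) + (17/16 - 3))*(-31))/128 + 3911/4662 = (((-6 + 6) + (17*(1/16) - 3))*(-31))*(1/128) + 3911*(1/4662) = ((0 + (17/16 - 3))*(-31))*(1/128) + 3911/4662 = ((0 - 31/16)*(-31))*(1/128) + 3911/4662 = -31/16*(-31)*(1/128) + 3911/4662 = (961/16)*(1/128) + 3911/4662 = 961/2048 + 3911/4662 = 6244955/4773888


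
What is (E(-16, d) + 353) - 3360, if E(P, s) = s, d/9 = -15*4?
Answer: -3547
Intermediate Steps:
d = -540 (d = 9*(-15*4) = 9*(-60) = -540)
(E(-16, d) + 353) - 3360 = (-540 + 353) - 3360 = -187 - 3360 = -3547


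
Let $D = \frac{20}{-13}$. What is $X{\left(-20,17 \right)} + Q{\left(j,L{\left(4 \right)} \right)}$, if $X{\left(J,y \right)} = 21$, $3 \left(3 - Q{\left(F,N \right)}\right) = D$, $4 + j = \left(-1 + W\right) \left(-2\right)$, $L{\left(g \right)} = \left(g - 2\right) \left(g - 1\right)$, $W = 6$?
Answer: $\frac{956}{39} \approx 24.513$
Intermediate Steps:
$L{\left(g \right)} = \left(-1 + g\right) \left(-2 + g\right)$ ($L{\left(g \right)} = \left(-2 + g\right) \left(-1 + g\right) = \left(-1 + g\right) \left(-2 + g\right)$)
$D = - \frac{20}{13}$ ($D = 20 \left(- \frac{1}{13}\right) = - \frac{20}{13} \approx -1.5385$)
$j = -14$ ($j = -4 + \left(-1 + 6\right) \left(-2\right) = -4 + 5 \left(-2\right) = -4 - 10 = -14$)
$Q{\left(F,N \right)} = \frac{137}{39}$ ($Q{\left(F,N \right)} = 3 - - \frac{20}{39} = 3 + \frac{20}{39} = \frac{137}{39}$)
$X{\left(-20,17 \right)} + Q{\left(j,L{\left(4 \right)} \right)} = 21 + \frac{137}{39} = \frac{956}{39}$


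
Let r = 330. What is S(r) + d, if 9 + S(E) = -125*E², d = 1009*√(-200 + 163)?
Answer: -13612509 + 1009*I*√37 ≈ -1.3613e+7 + 6137.5*I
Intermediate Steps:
d = 1009*I*√37 (d = 1009*√(-37) = 1009*(I*√37) = 1009*I*√37 ≈ 6137.5*I)
S(E) = -9 - 125*E²
S(r) + d = (-9 - 125*330²) + 1009*I*√37 = (-9 - 125*108900) + 1009*I*√37 = (-9 - 13612500) + 1009*I*√37 = -13612509 + 1009*I*√37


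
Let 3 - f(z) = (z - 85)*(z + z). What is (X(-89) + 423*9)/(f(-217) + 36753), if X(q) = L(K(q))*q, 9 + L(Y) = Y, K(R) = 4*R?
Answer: -9073/23578 ≈ -0.38481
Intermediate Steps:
L(Y) = -9 + Y
X(q) = q*(-9 + 4*q) (X(q) = (-9 + 4*q)*q = q*(-9 + 4*q))
f(z) = 3 - 2*z*(-85 + z) (f(z) = 3 - (z - 85)*(z + z) = 3 - (-85 + z)*2*z = 3 - 2*z*(-85 + z))
(X(-89) + 423*9)/(f(-217) + 36753) = (-89*(-9 + 4*(-89)) + 423*9)/((3 - 2*(-217)² + 170*(-217)) + 36753) = (-89*(-9 - 356) + 3807)/((3 - 2*47089 - 36890) + 36753) = (-89*(-365) + 3807)/((3 - 94178 - 36890) + 36753) = (32485 + 3807)/(-131065 + 36753) = 36292/(-94312) = 36292*(-1/94312) = -9073/23578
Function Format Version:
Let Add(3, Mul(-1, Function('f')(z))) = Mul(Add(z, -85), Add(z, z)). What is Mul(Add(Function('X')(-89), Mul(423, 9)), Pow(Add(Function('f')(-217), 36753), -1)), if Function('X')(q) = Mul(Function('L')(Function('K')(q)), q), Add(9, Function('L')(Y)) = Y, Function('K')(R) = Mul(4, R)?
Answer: Rational(-9073, 23578) ≈ -0.38481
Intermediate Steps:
Function('L')(Y) = Add(-9, Y)
Function('X')(q) = Mul(q, Add(-9, Mul(4, q))) (Function('X')(q) = Mul(Add(-9, Mul(4, q)), q) = Mul(q, Add(-9, Mul(4, q))))
Function('f')(z) = Add(3, Mul(-2, z, Add(-85, z))) (Function('f')(z) = Add(3, Mul(-1, Mul(Add(z, -85), Add(z, z)))) = Add(3, Mul(-1, Mul(Add(-85, z), Mul(2, z)))) = Add(3, Mul(-1, Mul(2, z, Add(-85, z)))) = Add(3, Mul(-2, z, Add(-85, z))))
Mul(Add(Function('X')(-89), Mul(423, 9)), Pow(Add(Function('f')(-217), 36753), -1)) = Mul(Add(Mul(-89, Add(-9, Mul(4, -89))), Mul(423, 9)), Pow(Add(Add(3, Mul(-2, Pow(-217, 2)), Mul(170, -217)), 36753), -1)) = Mul(Add(Mul(-89, Add(-9, -356)), 3807), Pow(Add(Add(3, Mul(-2, 47089), -36890), 36753), -1)) = Mul(Add(Mul(-89, -365), 3807), Pow(Add(Add(3, -94178, -36890), 36753), -1)) = Mul(Add(32485, 3807), Pow(Add(-131065, 36753), -1)) = Mul(36292, Pow(-94312, -1)) = Mul(36292, Rational(-1, 94312)) = Rational(-9073, 23578)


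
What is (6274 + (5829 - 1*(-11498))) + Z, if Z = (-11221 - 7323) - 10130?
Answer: -5073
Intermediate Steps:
Z = -28674 (Z = -18544 - 10130 = -28674)
(6274 + (5829 - 1*(-11498))) + Z = (6274 + (5829 - 1*(-11498))) - 28674 = (6274 + (5829 + 11498)) - 28674 = (6274 + 17327) - 28674 = 23601 - 28674 = -5073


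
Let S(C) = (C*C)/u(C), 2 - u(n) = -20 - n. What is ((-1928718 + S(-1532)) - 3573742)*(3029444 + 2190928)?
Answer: -143665011232464/5 ≈ -2.8733e+13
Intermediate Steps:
u(n) = 22 + n (u(n) = 2 - (-20 - n) = 2 + (20 + n) = 22 + n)
S(C) = C**2/(22 + C) (S(C) = (C*C)/(22 + C) = C**2/(22 + C))
((-1928718 + S(-1532)) - 3573742)*(3029444 + 2190928) = ((-1928718 + (-1532)**2/(22 - 1532)) - 3573742)*(3029444 + 2190928) = ((-1928718 + 2347024/(-1510)) - 3573742)*5220372 = ((-1928718 + 2347024*(-1/1510)) - 3573742)*5220372 = ((-1928718 - 1173512/755) - 3573742)*5220372 = (-1457355602/755 - 3573742)*5220372 = -4155530812/755*5220372 = -143665011232464/5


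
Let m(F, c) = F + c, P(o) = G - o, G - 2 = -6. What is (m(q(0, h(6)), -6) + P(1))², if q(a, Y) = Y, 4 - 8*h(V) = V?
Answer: 2025/16 ≈ 126.56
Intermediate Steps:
G = -4 (G = 2 - 6 = -4)
h(V) = ½ - V/8
P(o) = -4 - o
(m(q(0, h(6)), -6) + P(1))² = (((½ - ⅛*6) - 6) + (-4 - 1*1))² = (((½ - ¾) - 6) + (-4 - 1))² = ((-¼ - 6) - 5)² = (-25/4 - 5)² = (-45/4)² = 2025/16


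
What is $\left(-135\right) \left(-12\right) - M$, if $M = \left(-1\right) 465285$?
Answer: $466905$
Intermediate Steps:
$M = -465285$
$\left(-135\right) \left(-12\right) - M = \left(-135\right) \left(-12\right) - -465285 = 1620 + 465285 = 466905$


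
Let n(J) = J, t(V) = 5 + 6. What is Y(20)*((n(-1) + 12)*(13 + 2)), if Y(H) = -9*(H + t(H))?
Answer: -46035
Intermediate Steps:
t(V) = 11
Y(H) = -99 - 9*H (Y(H) = -9*(H + 11) = -9*(11 + H) = -99 - 9*H)
Y(20)*((n(-1) + 12)*(13 + 2)) = (-99 - 9*20)*((-1 + 12)*(13 + 2)) = (-99 - 180)*(11*15) = -279*165 = -46035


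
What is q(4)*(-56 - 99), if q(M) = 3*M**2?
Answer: -7440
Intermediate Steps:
q(4)*(-56 - 99) = (3*4**2)*(-56 - 99) = (3*16)*(-155) = 48*(-155) = -7440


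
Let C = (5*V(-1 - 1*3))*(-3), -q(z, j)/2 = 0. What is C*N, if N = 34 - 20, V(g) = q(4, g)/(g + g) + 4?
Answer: -840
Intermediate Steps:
q(z, j) = 0 (q(z, j) = -2*0 = 0)
V(g) = 4 (V(g) = 0/(g + g) + 4 = 0/((2*g)) + 4 = 0*(1/(2*g)) + 4 = 0 + 4 = 4)
N = 14
C = -60 (C = (5*4)*(-3) = 20*(-3) = -60)
C*N = -60*14 = -840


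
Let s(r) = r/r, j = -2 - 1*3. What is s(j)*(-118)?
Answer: -118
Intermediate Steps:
j = -5 (j = -2 - 3 = -5)
s(r) = 1
s(j)*(-118) = 1*(-118) = -118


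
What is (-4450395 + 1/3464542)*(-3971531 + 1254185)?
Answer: 20948808879778083897/1732271 ≈ 1.2093e+13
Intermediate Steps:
(-4450395 + 1/3464542)*(-3971531 + 1254185) = (-4450395 + 1/3464542)*(-2717346) = -15418580394089/3464542*(-2717346) = 20948808879778083897/1732271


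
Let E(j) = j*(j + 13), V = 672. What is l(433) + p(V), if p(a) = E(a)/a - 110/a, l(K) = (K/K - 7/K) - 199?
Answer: 70826489/145488 ≈ 486.82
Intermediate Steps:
E(j) = j*(13 + j)
l(K) = -198 - 7/K (l(K) = (1 - 7/K) - 199 = -198 - 7/K)
p(a) = 13 + a - 110/a (p(a) = (a*(13 + a))/a - 110/a = (13 + a) - 110/a = 13 + a - 110/a)
l(433) + p(V) = (-198 - 7/433) + (13 + 672 - 110/672) = (-198 - 7*1/433) + (13 + 672 - 110*1/672) = (-198 - 7/433) + (13 + 672 - 55/336) = -85741/433 + 230105/336 = 70826489/145488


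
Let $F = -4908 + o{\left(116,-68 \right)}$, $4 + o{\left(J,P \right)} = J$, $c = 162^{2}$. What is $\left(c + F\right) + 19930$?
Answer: $41378$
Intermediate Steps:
$c = 26244$
$o{\left(J,P \right)} = -4 + J$
$F = -4796$ ($F = -4908 + \left(-4 + 116\right) = -4908 + 112 = -4796$)
$\left(c + F\right) + 19930 = \left(26244 - 4796\right) + 19930 = 21448 + 19930 = 41378$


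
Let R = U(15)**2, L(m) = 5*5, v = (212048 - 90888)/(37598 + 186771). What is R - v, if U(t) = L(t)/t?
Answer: 4518785/2019321 ≈ 2.2378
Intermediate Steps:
v = 121160/224369 ≈ 0.54000
L(m) = 25
U(t) = 25/t
R = 25/9 (R = (25/15)**2 = (25*(1/15))**2 = (5/3)**2 = 25/9 ≈ 2.7778)
R - v = 25/9 - 1*121160/224369 = 25/9 - 121160/224369 = 4518785/2019321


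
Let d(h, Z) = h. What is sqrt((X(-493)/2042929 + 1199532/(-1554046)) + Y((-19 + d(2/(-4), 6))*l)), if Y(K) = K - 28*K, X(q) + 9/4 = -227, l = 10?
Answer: sqrt(1082861462866377365310524359)/453543662962 ≈ 72.555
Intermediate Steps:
X(q) = -917/4 (X(q) = -9/4 - 227 = -917/4)
Y(K) = -27*K
sqrt((X(-493)/2042929 + 1199532/(-1554046)) + Y((-19 + d(2/(-4), 6))*l)) = sqrt((-917/4/2042929 + 1199532/(-1554046)) - 27*(-19 + 2/(-4))*10) = sqrt((-917/4*1/2042929 + 1199532*(-1/1554046)) - 27*(-19 + 2*(-1/4))*10) = sqrt((-131/1167388 - 599766/777023) - 27*(-19 - 1/2)*10) = sqrt(-700261421221/907087325924 - (-1053)*10/2) = sqrt(-700261421221/907087325924 - 27*(-195)) = sqrt(-700261421221/907087325924 + 5265) = sqrt(4775114509568639/907087325924) = sqrt(1082861462866377365310524359)/453543662962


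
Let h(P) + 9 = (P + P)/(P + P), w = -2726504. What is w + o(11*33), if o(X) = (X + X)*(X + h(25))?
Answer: -2468774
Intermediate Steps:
h(P) = -8 (h(P) = -9 + (P + P)/(P + P) = -9 + (2*P)/((2*P)) = -9 + (2*P)*(1/(2*P)) = -9 + 1 = -8)
o(X) = 2*X*(-8 + X) (o(X) = (X + X)*(X - 8) = (2*X)*(-8 + X) = 2*X*(-8 + X))
w + o(11*33) = -2726504 + 2*(11*33)*(-8 + 11*33) = -2726504 + 2*363*(-8 + 363) = -2726504 + 2*363*355 = -2726504 + 257730 = -2468774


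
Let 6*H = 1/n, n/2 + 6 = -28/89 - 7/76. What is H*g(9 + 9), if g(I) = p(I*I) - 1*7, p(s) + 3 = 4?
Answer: 3382/43335 ≈ 0.078043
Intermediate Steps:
p(s) = 1 (p(s) = -3 + 4 = 1)
n = -43335/3382 (n = -12 + 2*(-28/89 - 7/76) = -12 + 2*(-2751/6764) = -12 - 2751/3382 = -43335/3382 ≈ -12.813)
H = -1691/130005 (H = 1/(6*(-43335/3382)) = (⅙)*(-3382/43335) = -1691/130005 ≈ -0.013007)
g(I) = -6 (g(I) = 1 - 1*7 = 1 - 7 = -6)
H*g(9 + 9) = -1691/130005*(-6) = 3382/43335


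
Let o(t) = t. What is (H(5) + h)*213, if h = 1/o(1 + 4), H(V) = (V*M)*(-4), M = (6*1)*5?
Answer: -638787/5 ≈ -1.2776e+5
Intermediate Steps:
M = 30 (M = 6*5 = 30)
H(V) = -120*V (H(V) = (V*30)*(-4) = (30*V)*(-4) = -120*V)
h = ⅕ (h = 1/(1 + 4) = 1/5 = ⅕ ≈ 0.20000)
(H(5) + h)*213 = (-120*5 + ⅕)*213 = (-600 + ⅕)*213 = -2999/5*213 = -638787/5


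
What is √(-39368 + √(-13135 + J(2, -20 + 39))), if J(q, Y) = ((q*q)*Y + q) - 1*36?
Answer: √(-39368 + I*√13093) ≈ 0.2883 + 198.41*I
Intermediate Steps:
J(q, Y) = -36 + q + Y*q² (J(q, Y) = (q²*Y + q) - 36 = (Y*q² + q) - 36 = (q + Y*q²) - 36 = -36 + q + Y*q²)
√(-39368 + √(-13135 + J(2, -20 + 39))) = √(-39368 + √(-13135 + (-36 + 2 + (-20 + 39)*2²))) = √(-39368 + √(-13135 + (-36 + 2 + 19*4))) = √(-39368 + √(-13135 + (-36 + 2 + 76))) = √(-39368 + √(-13135 + 42)) = √(-39368 + √(-13093)) = √(-39368 + I*√13093)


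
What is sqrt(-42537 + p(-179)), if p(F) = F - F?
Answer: I*sqrt(42537) ≈ 206.25*I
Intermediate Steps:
p(F) = 0
sqrt(-42537 + p(-179)) = sqrt(-42537 + 0) = sqrt(-42537) = I*sqrt(42537)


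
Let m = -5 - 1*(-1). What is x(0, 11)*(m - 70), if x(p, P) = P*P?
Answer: -8954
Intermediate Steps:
x(p, P) = P**2
m = -4 (m = -5 + 1 = -4)
x(0, 11)*(m - 70) = 11**2*(-4 - 70) = 121*(-74) = -8954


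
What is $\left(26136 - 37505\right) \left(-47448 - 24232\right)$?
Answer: $814929920$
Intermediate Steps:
$\left(26136 - 37505\right) \left(-47448 - 24232\right) = - 11369 \left(-47448 - 24232\right) = \left(-11369\right) \left(-71680\right) = 814929920$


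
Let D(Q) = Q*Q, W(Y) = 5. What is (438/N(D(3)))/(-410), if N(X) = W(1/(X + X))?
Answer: -219/1025 ≈ -0.21366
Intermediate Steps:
D(Q) = Q**2
N(X) = 5
(438/N(D(3)))/(-410) = (438/5)/(-410) = (438*(1/5))*(-1/410) = (438/5)*(-1/410) = -219/1025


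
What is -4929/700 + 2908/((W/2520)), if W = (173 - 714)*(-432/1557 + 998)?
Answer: -96264959781/4668992300 ≈ -20.618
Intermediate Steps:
W = -93379846/173 (W = -541*(-432*1/1557 + 998) = -541*(-48/173 + 998) = -541*172606/173 = -93379846/173 ≈ -5.3977e+5)
-4929/700 + 2908/((W/2520)) = -4929/700 + 2908/((-93379846/173/2520)) = -4929*1/700 + 2908/((-93379846/173*1/2520)) = -4929/700 + 2908/(-6669989/31140) = -4929/700 + 2908*(-31140/6669989) = -4929/700 - 90555120/6669989 = -96264959781/4668992300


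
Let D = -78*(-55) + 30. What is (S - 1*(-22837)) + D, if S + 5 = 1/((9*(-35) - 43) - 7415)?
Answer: 211052495/7773 ≈ 27152.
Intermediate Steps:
D = 4320 (D = 4290 + 30 = 4320)
S = -38866/7773 (S = -5 + 1/((9*(-35) - 43) - 7415) = -5 + 1/((-315 - 43) - 7415) = -5 + 1/(-358 - 7415) = -5 + 1/(-7773) = -5 - 1/7773 = -38866/7773 ≈ -5.0001)
(S - 1*(-22837)) + D = (-38866/7773 - 1*(-22837)) + 4320 = (-38866/7773 + 22837) + 4320 = 177473135/7773 + 4320 = 211052495/7773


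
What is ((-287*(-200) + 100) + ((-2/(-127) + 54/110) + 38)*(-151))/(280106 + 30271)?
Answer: 361023181/2167983345 ≈ 0.16652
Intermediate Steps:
((-287*(-200) + 100) + ((-2/(-127) + 54/110) + 38)*(-151))/(280106 + 30271) = ((57400 + 100) + ((-2*(-1/127) + 54*(1/110)) + 38)*(-151))/310377 = (57500 + ((2/127 + 27/55) + 38)*(-151))*(1/310377) = (57500 + (3539/6985 + 38)*(-151))*(1/310377) = (57500 + (268969/6985)*(-151))*(1/310377) = (57500 - 40614319/6985)*(1/310377) = (361023181/6985)*(1/310377) = 361023181/2167983345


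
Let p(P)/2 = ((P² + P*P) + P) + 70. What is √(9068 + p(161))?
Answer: √113214 ≈ 336.47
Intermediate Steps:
p(P) = 140 + 2*P + 4*P² (p(P) = 2*(((P² + P*P) + P) + 70) = 2*(((P² + P²) + P) + 70) = 2*((2*P² + P) + 70) = 2*((P + 2*P²) + 70) = 2*(70 + P + 2*P²) = 140 + 2*P + 4*P²)
√(9068 + p(161)) = √(9068 + (140 + 2*161 + 4*161²)) = √(9068 + (140 + 322 + 4*25921)) = √(9068 + (140 + 322 + 103684)) = √(9068 + 104146) = √113214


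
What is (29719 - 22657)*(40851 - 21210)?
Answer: 138704742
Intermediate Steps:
(29719 - 22657)*(40851 - 21210) = 7062*19641 = 138704742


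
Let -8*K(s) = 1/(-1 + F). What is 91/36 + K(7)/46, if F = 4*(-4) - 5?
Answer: 184193/72864 ≈ 2.5279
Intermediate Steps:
F = -21 (F = -16 - 5 = -21)
K(s) = 1/176 (K(s) = -1/(8*(-1 - 21)) = -1/8/(-22) = -1/8*(-1/22) = 1/176)
91/36 + K(7)/46 = 91/36 + (1/176)/46 = 91*(1/36) + (1/176)*(1/46) = 91/36 + 1/8096 = 184193/72864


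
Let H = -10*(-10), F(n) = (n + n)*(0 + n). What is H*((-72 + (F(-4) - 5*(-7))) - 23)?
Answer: -2800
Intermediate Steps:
F(n) = 2*n² (F(n) = (2*n)*n = 2*n²)
H = 100
H*((-72 + (F(-4) - 5*(-7))) - 23) = 100*((-72 + (2*(-4)² - 5*(-7))) - 23) = 100*((-72 + (2*16 + 35)) - 23) = 100*((-72 + (32 + 35)) - 23) = 100*((-72 + 67) - 23) = 100*(-5 - 23) = 100*(-28) = -2800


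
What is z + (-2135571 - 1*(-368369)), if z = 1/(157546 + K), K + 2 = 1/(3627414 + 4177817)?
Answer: -2173070534268408099/1229667312665 ≈ -1.7672e+6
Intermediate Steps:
K = -15610461/7805231 (K = -2 + 1/(3627414 + 4177817) = -2 + 1/7805231 = -15610461/7805231 ≈ -2.0000)
z = 7805231/1229667312665 (z = 1/(157546 - 15610461/7805231) = 1/(1229667312665/7805231) = 7805231/1229667312665 ≈ 6.3474e-6)
z + (-2135571 - 1*(-368369)) = 7805231/1229667312665 + (-2135571 - 1*(-368369)) = 7805231/1229667312665 + (-2135571 + 368369) = 7805231/1229667312665 - 1767202 = -2173070534268408099/1229667312665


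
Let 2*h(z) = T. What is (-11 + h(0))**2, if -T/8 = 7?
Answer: 1521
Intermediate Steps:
T = -56 (T = -8*7 = -56)
h(z) = -28 (h(z) = (1/2)*(-56) = -28)
(-11 + h(0))**2 = (-11 - 28)**2 = (-39)**2 = 1521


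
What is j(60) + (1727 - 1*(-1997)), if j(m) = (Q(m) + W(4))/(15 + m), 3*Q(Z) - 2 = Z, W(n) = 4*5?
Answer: 838022/225 ≈ 3724.5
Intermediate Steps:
W(n) = 20
Q(Z) = ⅔ + Z/3
j(m) = (62/3 + m/3)/(15 + m) (j(m) = ((⅔ + m/3) + 20)/(15 + m) = (62/3 + m/3)/(15 + m))
j(60) + (1727 - 1*(-1997)) = (62 + 60)/(3*(15 + 60)) + (1727 - 1*(-1997)) = (⅓)*122/75 + (1727 + 1997) = (⅓)*(1/75)*122 + 3724 = 122/225 + 3724 = 838022/225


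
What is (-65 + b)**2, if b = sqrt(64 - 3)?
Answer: (65 - sqrt(61))**2 ≈ 3270.7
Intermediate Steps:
b = sqrt(61) ≈ 7.8102
(-65 + b)**2 = (-65 + sqrt(61))**2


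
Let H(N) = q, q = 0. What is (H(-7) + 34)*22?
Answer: 748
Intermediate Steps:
H(N) = 0
(H(-7) + 34)*22 = (0 + 34)*22 = 34*22 = 748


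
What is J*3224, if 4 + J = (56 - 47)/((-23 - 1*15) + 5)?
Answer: -151528/11 ≈ -13775.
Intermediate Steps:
J = -47/11 (J = -4 + (56 - 47)/((-23 - 1*15) + 5) = -4 + 9/((-23 - 15) + 5) = -4 + 9/(-38 + 5) = -4 + 9/(-33) = -4 + 9*(-1/33) = -4 - 3/11 = -47/11 ≈ -4.2727)
J*3224 = -47/11*3224 = -151528/11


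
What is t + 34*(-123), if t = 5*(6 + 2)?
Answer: -4142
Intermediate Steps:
t = 40 (t = 5*8 = 40)
t + 34*(-123) = 40 + 34*(-123) = 40 - 4182 = -4142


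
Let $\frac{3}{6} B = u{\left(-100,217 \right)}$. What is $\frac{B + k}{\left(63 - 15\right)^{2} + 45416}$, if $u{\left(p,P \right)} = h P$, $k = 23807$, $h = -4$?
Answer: $\frac{22071}{47720} \approx 0.46251$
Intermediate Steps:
$u{\left(p,P \right)} = - 4 P$
$B = -1736$ ($B = 2 \left(\left(-4\right) 217\right) = 2 \left(-868\right) = -1736$)
$\frac{B + k}{\left(63 - 15\right)^{2} + 45416} = \frac{-1736 + 23807}{\left(63 - 15\right)^{2} + 45416} = \frac{22071}{48^{2} + 45416} = \frac{22071}{2304 + 45416} = \frac{22071}{47720}$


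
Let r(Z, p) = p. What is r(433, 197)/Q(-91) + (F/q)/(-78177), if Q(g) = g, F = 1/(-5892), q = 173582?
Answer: -15751163983130045/7275918388146408 ≈ -2.1648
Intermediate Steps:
F = -1/5892 ≈ -0.00016972
r(433, 197)/Q(-91) + (F/q)/(-78177) = 197/(-91) - 1/5892/173582/(-78177) = 197*(-1/91) - 1/5892*1/173582*(-1/78177) = -197/91 - 1/1022745144*(-1/78177) = -197/91 + 1/79955147122488 = -15751163983130045/7275918388146408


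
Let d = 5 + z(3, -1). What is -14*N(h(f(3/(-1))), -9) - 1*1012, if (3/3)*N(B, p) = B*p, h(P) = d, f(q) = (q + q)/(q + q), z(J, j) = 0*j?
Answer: -382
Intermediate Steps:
z(J, j) = 0
d = 5 (d = 5 + 0 = 5)
f(q) = 1 (f(q) = (2*q)/((2*q)) = (2*q)*(1/(2*q)) = 1)
h(P) = 5
N(B, p) = B*p
-14*N(h(f(3/(-1))), -9) - 1*1012 = -70*(-9) - 1*1012 = -14*(-45) - 1012 = 630 - 1012 = -382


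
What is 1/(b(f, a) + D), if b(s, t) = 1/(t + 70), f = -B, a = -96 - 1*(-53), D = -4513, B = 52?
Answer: -27/121850 ≈ -0.00022158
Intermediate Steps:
a = -43 (a = -96 + 53 = -43)
f = -52 (f = -1*52 = -52)
b(s, t) = 1/(70 + t)
1/(b(f, a) + D) = 1/(1/(70 - 43) - 4513) = 1/(1/27 - 4513) = 1/(-121850/27) = -27/121850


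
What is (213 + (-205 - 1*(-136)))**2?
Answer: 20736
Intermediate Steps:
(213 + (-205 - 1*(-136)))**2 = (213 + (-205 + 136))**2 = (213 - 69)**2 = 144**2 = 20736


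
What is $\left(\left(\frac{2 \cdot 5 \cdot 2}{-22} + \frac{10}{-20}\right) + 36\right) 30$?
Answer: $\frac{11415}{11} \approx 1037.7$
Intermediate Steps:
$\left(\left(\frac{2 \cdot 5 \cdot 2}{-22} + \frac{10}{-20}\right) + 36\right) 30 = \left(\left(10 \cdot 2 \left(- \frac{1}{22}\right) + 10 \left(- \frac{1}{20}\right)\right) + 36\right) 30 = \left(\left(20 \left(- \frac{1}{22}\right) - \frac{1}{2}\right) + 36\right) 30 = \left(\left(- \frac{10}{11} - \frac{1}{2}\right) + 36\right) 30 = \left(- \frac{31}{22} + 36\right) 30 = \frac{761}{22} \cdot 30 = \frac{11415}{11}$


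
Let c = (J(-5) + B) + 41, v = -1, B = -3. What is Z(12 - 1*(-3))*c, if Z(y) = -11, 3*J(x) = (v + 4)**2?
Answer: -451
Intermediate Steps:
J(x) = 3 (J(x) = (-1 + 4)**2/3 = (1/3)*3**2 = (1/3)*9 = 3)
c = 41 (c = (3 - 3) + 41 = 0 + 41 = 41)
Z(12 - 1*(-3))*c = -11*41 = -451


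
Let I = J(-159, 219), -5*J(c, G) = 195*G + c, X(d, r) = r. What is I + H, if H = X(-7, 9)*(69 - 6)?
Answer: -39711/5 ≈ -7942.2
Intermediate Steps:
J(c, G) = -39*G - c/5 (J(c, G) = -(195*G + c)/5 = -(c + 195*G)/5 = -39*G - c/5)
I = -42546/5 (I = -39*219 - ⅕*(-159) = -8541 + 159/5 = -42546/5 ≈ -8509.2)
H = 567 (H = 9*(69 - 6) = 9*63 = 567)
I + H = -42546/5 + 567 = -39711/5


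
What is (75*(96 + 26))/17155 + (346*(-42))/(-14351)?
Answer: 76121622/49238281 ≈ 1.5460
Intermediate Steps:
(75*(96 + 26))/17155 + (346*(-42))/(-14351) = (75*122)*(1/17155) - 14532*(-1/14351) = 9150*(1/17155) + 14532/14351 = 1830/3431 + 14532/14351 = 76121622/49238281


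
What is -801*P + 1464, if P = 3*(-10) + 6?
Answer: 20688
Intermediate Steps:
P = -24 (P = -30 + 6 = -24)
-801*P + 1464 = -801*(-24) + 1464 = 19224 + 1464 = 20688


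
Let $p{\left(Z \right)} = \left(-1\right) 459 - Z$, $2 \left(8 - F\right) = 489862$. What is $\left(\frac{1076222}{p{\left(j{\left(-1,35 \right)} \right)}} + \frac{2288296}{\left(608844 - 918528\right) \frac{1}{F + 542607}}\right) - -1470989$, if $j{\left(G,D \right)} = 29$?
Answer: $- \frac{4602049793333}{6296908} \approx -7.3084 \cdot 10^{5}$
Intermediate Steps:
$F = -244923$ ($F = 8 - 244931 = -244923$)
$p{\left(Z \right)} = -459 - Z$
$\left(\frac{1076222}{p{\left(j{\left(-1,35 \right)} \right)}} + \frac{2288296}{\left(608844 - 918528\right) \frac{1}{F + 542607}}\right) - -1470989 = \left(\frac{1076222}{-459 - 29} + \frac{2288296}{\left(608844 - 918528\right) \frac{1}{-244923 + 542607}}\right) - -1470989 = \left(\frac{1076222}{-459 - 29} + \frac{2288296}{\left(-309684\right) \frac{1}{297684}}\right) + 1470989 = \left(\frac{1076222}{-488} + \frac{2288296}{\left(-309684\right) \frac{1}{297684}}\right) + 1470989 = \left(1076222 \left(- \frac{1}{488}\right) + \frac{2288296}{- \frac{25807}{24807}}\right) + 1470989 = \left(- \frac{538111}{244} + 2288296 \left(- \frac{24807}{25807}\right)\right) + 1470989 = \left(- \frac{538111}{244} - \frac{56765758872}{25807}\right) + 1470989 = - \frac{13864732195345}{6296908} + 1470989 = - \frac{4602049793333}{6296908}$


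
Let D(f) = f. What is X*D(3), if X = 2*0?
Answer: 0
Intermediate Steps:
X = 0
X*D(3) = 0*3 = 0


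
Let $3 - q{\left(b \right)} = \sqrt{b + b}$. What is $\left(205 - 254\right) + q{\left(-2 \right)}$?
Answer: $-46 - 2 i \approx -46.0 - 2.0 i$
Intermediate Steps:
$q{\left(b \right)} = 3 - \sqrt{2} \sqrt{b}$ ($q{\left(b \right)} = 3 - \sqrt{b + b} = 3 - \sqrt{2 b} = 3 - \sqrt{2} \sqrt{b}$)
$\left(205 - 254\right) + q{\left(-2 \right)} = \left(205 - 254\right) + \left(3 - \sqrt{2} \sqrt{-2}\right) = -49 + \left(3 - \sqrt{2} i \sqrt{2}\right) = -49 + \left(3 - 2 i\right) = -46 - 2 i$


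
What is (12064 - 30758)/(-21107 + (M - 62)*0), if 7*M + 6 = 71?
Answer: 18694/21107 ≈ 0.88568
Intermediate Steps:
M = 65/7 (M = -6/7 + (⅐)*71 = -6/7 + 71/7 = 65/7 ≈ 9.2857)
(12064 - 30758)/(-21107 + (M - 62)*0) = (12064 - 30758)/(-21107 + (65/7 - 62)*0) = -18694/(-21107 - 369/7*0) = -18694/(-21107 + 0) = -18694/(-21107) = -18694*(-1/21107) = 18694/21107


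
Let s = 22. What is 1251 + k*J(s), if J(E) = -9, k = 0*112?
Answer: 1251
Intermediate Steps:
k = 0
1251 + k*J(s) = 1251 + 0*(-9) = 1251 + 0 = 1251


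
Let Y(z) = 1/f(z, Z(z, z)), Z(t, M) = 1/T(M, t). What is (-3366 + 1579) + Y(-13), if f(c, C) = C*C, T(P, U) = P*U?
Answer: 26774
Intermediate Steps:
Z(t, M) = 1/(M*t)
f(c, C) = C²
Y(z) = z⁴ (Y(z) = 1/((1/(z*z))²) = 1/((z⁻²)²) = 1/(z⁻⁴) = z⁴)
(-3366 + 1579) + Y(-13) = (-3366 + 1579) + (-13)⁴ = -1787 + 28561 = 26774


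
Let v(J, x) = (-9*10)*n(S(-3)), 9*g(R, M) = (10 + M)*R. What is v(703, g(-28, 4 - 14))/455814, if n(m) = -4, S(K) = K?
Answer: 20/25323 ≈ 0.00078980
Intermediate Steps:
g(R, M) = R*(10 + M)/9 (g(R, M) = ((10 + M)*R)/9 = (R*(10 + M))/9 = R*(10 + M)/9)
v(J, x) = 360 (v(J, x) = -9*10*(-4) = -90*(-4) = 360)
v(703, g(-28, 4 - 14))/455814 = 360/455814 = 360*(1/455814) = 20/25323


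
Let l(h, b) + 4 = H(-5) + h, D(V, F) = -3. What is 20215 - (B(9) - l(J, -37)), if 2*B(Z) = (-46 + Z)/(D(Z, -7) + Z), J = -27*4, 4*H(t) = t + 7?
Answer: 241279/12 ≈ 20107.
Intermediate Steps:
H(t) = 7/4 + t/4 (H(t) = (t + 7)/4 = (7 + t)/4 = 7/4 + t/4)
J = -108
B(Z) = (-46 + Z)/(2*(-3 + Z)) (B(Z) = ((-46 + Z)/(-3 + Z))/2 = (-46 + Z)/(2*(-3 + Z)))
l(h, b) = -7/2 + h (l(h, b) = -4 + ((7/4 + (¼)*(-5)) + h) = -4 + ((7/4 - 5/4) + h) = -4 + (½ + h) = -7/2 + h)
20215 - (B(9) - l(J, -37)) = 20215 - ((-46 + 9)/(2*(-3 + 9)) - (-7/2 - 108)) = 20215 - ((½)*(-37)/6 - 1*(-223/2)) = 20215 - ((½)*(⅙)*(-37) + 223/2) = 20215 - (-37/12 + 223/2) = 20215 - 1*1301/12 = 20215 - 1301/12 = 241279/12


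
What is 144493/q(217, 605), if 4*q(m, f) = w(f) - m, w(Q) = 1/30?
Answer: -17339160/6509 ≈ -2663.9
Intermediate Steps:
w(Q) = 1/30
q(m, f) = 1/120 - m/4 (q(m, f) = (1/30 - m)/4 = 1/120 - m/4)
144493/q(217, 605) = 144493/(1/120 - ¼*217) = 144493/(1/120 - 217/4) = 144493/(-6509/120) = 144493*(-120/6509) = -17339160/6509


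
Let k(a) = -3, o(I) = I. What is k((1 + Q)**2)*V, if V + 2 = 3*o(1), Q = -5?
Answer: -3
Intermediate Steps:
V = 1 (V = -2 + 3*1 = -2 + 3 = 1)
k((1 + Q)**2)*V = -3*1 = -3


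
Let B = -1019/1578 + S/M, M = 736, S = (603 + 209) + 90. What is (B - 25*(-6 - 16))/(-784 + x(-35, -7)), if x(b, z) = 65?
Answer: -159861943/208763088 ≈ -0.76576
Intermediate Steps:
S = 902 (S = 812 + 90 = 902)
B = 168343/290352 (B = -1019/1578 + 902/736 = -1019*1/1578 + 902*(1/736) = -1019/1578 + 451/368 = 168343/290352 ≈ 0.57979)
(B - 25*(-6 - 16))/(-784 + x(-35, -7)) = (168343/290352 - 25*(-6 - 16))/(-784 + 65) = (168343/290352 - 25*(-22))/(-719) = (168343/290352 + 550)*(-1/719) = (159861943/290352)*(-1/719) = -159861943/208763088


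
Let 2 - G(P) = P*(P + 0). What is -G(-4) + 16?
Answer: 30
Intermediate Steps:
G(P) = 2 - P² (G(P) = 2 - P*(P + 0) = 2 - P*P = 2 - P²)
-G(-4) + 16 = -(2 - 1*(-4)²) + 16 = -(2 - 1*16) + 16 = -(2 - 16) + 16 = -1*(-14) + 16 = 14 + 16 = 30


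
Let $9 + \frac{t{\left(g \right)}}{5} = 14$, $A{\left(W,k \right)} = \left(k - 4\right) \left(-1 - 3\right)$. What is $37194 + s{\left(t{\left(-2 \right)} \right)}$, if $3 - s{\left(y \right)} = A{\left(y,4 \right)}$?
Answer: $37197$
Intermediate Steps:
$A{\left(W,k \right)} = 16 - 4 k$ ($A{\left(W,k \right)} = \left(-4 + k\right) \left(-4\right) = 16 - 4 k$)
$t{\left(g \right)} = 25$ ($t{\left(g \right)} = -45 + 5 \cdot 14 = -45 + 70 = 25$)
$s{\left(y \right)} = 3$ ($s{\left(y \right)} = 3 - \left(16 - 16\right) = 3 - 0 = 3 + 0 = 3$)
$37194 + s{\left(t{\left(-2 \right)} \right)} = 37194 + 3 = 37197$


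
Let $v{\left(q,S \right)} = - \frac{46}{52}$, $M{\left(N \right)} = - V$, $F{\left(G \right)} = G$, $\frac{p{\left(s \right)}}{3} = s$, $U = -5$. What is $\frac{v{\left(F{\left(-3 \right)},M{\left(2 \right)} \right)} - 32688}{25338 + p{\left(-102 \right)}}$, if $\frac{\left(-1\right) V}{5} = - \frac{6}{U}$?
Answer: $- \frac{849911}{650832} \approx -1.3059$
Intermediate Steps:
$V = -6$ ($V = - 5 \left(- \frac{6}{-5}\right) = - 5 \left(\left(-6\right) \left(- \frac{1}{5}\right)\right) = \left(-5\right) \frac{6}{5} = -6$)
$p{\left(s \right)} = 3 s$
$M{\left(N \right)} = 6$ ($M{\left(N \right)} = \left(-1\right) \left(-6\right) = 6$)
$v{\left(q,S \right)} = - \frac{23}{26}$ ($v{\left(q,S \right)} = \left(-46\right) \frac{1}{52} = - \frac{23}{26}$)
$\frac{v{\left(F{\left(-3 \right)},M{\left(2 \right)} \right)} - 32688}{25338 + p{\left(-102 \right)}} = \frac{- \frac{23}{26} - 32688}{25338 + 3 \left(-102\right)} = - \frac{849911}{26 \left(25338 - 306\right)} = - \frac{849911}{26 \cdot 25032} = \left(- \frac{849911}{26}\right) \frac{1}{25032} = - \frac{849911}{650832}$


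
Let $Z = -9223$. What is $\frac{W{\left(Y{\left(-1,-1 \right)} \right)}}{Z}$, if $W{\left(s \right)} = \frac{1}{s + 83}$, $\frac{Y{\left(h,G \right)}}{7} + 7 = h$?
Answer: $- \frac{1}{249021} \approx -4.0157 \cdot 10^{-6}$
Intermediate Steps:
$Y{\left(h,G \right)} = -49 + 7 h$
$W{\left(s \right)} = \frac{1}{83 + s}$
$\frac{W{\left(Y{\left(-1,-1 \right)} \right)}}{Z} = \frac{1}{\left(83 + \left(-49 + 7 \left(-1\right)\right)\right) \left(-9223\right)} = \frac{1}{83 - 56} \left(- \frac{1}{9223}\right) = \frac{1}{27} \left(- \frac{1}{9223}\right) = - \frac{1}{249021}$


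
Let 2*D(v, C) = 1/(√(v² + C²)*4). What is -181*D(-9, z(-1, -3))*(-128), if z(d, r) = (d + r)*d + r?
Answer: 1448*√82/41 ≈ 319.81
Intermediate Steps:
z(d, r) = r + d*(d + r) (z(d, r) = d*(d + r) + r = r + d*(d + r))
D(v, C) = 1/(8*√(C² + v²)) (D(v, C) = 1/(2*((√(v² + C²)*4))) = 1/(2*((√(C² + v²)*4))) = 1/(2*((4*√(C² + v²)))) = (1/(4*√(C² + v²)))/2 = 1/(8*√(C² + v²)))
-181*D(-9, z(-1, -3))*(-128) = -181/(8*√((-3 + (-1)² - 1*(-3))² + (-9)²))*(-128) = -181/(8*√((-3 + 1 + 3)² + 81))*(-128) = -181/(8*√(1² + 81))*(-128) = -181/(8*√(1 + 81))*(-128) = -181/(8*√82)*(-128) = -181*√82/82/8*(-128) = -181*√82/656*(-128) = 1448*√82/41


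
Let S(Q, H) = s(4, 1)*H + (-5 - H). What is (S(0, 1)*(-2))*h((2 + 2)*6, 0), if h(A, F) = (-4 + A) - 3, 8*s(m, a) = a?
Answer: 799/4 ≈ 199.75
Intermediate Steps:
s(m, a) = a/8
h(A, F) = -7 + A
S(Q, H) = -5 - 7*H/8 (S(Q, H) = ((⅛)*1)*H + (-5 - H) = H/8 + (-5 - H) = -5 - 7*H/8)
(S(0, 1)*(-2))*h((2 + 2)*6, 0) = ((-5 - 7/8*1)*(-2))*(-7 + (2 + 2)*6) = ((-5 - 7/8)*(-2))*(-7 + 4*6) = (-47/8*(-2))*(-7 + 24) = (47/4)*17 = 799/4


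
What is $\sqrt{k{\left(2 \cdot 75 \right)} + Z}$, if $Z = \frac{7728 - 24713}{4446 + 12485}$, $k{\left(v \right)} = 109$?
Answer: $\frac{9 \sqrt{382200394}}{16931} \approx 10.392$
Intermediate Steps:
$Z = - \frac{16985}{16931} \approx -1.0032$
$\sqrt{k{\left(2 \cdot 75 \right)} + Z} = \sqrt{109 - \frac{16985}{16931}} = \sqrt{\frac{1828494}{16931}} = \frac{9 \sqrt{382200394}}{16931}$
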